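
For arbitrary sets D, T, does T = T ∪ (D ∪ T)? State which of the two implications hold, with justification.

Only the forward inclusion holds.

Reverse inclusion. This inclusion fails. Take D = {1}, T = ∅; then 1 ∈ T ∪ (D ∪ T) but 1 ∉ T.

Forward inclusion. Let x ∈ T. Then either x ∈ T and x ∉ D; or x ∈ D ∩ T. In each case x ∈ T ∪ (D ∪ T), so T ⊆ T ∪ (D ∪ T).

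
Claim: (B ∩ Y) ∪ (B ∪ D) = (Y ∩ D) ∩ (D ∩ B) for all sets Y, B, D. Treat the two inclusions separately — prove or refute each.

(⊆) This inclusion fails. Take Y = ∅, B = {1}, D = ∅; then 1 ∈ (B ∩ Y) ∪ (B ∪ D) but 1 ∉ (Y ∩ D) ∩ (D ∩ B).

(⊇) Let x ∈ (Y ∩ D) ∩ (D ∩ B). Then x ∈ Y ∩ B ∩ D, from which x ∈ (B ∩ Y) ∪ (B ∪ D).

The sets are not equal: only the reverse inclusion holds.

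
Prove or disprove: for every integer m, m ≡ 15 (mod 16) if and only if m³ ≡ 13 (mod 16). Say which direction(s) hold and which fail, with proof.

Forward direction. This fails: take m = 15. Then 15 ≡ 15 (mod 16), but 15³ = 3375 ≡ 15 (mod 16), not 13.

Converse. This fails: take m = 5. Then 5³ = 125 ≡ 13 (mod 16), yet 5 ≡ 5 (mod 16), not 15.

Neither direction holds.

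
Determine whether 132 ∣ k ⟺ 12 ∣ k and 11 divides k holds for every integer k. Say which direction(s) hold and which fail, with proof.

Forward direction. If 132 ∣ k, write k = 132q. Since 132 = 11·12, k = 12·(11q), so 12 ∣ k; and since 132 = 12·11, k = 11·(12q), so 11 ∣ k.

Converse. Suppose 12 ∣ k and 11 ∣ k. Any common multiple of 12 and 11 is a multiple of their lcm; here gcd(12, 11) = 1, so lcm(12, 11) = 12·11 = 132, so 132 ∣ k.

Equivalent; both directions hold.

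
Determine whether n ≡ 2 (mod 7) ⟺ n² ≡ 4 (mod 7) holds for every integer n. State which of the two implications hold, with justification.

(⇒) holds; (⇐) fails.

(⟹) Suppose n ≡ 2 (mod 7). Write n = 7j + 2. Then (7j + 2)² = 49j² + 28j + 4 = 7(7j² + 4j) + 4, so n² ≡ 4 (mod 7).

(⟸) This fails: take n = 5. Then 5² = 25 ≡ 4 (mod 7), yet 5 ≡ 5 (mod 7), not 2.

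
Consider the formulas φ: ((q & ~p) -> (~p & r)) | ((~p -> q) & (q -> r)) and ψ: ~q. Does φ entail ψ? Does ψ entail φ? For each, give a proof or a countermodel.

[⇐] Assume the antecedent. If r is true, the consequent reduces to true regardless of the other variables. If r is false, the antecedent forces (r = F, q = F, p = F) or (r = F, q = F, p = T), and the consequent holds there. Either way the consequent holds.

[⇒] This fails. Under r = T, q = T, p = F, the left side is true but the right side is false.

Only the reverse direction holds.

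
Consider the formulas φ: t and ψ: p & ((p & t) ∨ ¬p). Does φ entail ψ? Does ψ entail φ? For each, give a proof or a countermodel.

Only the reverse direction holds.

(⟹) This fails. Under t = T, p = F, the left side is true but the right side is false.

(⟸) Assume the antecedent. If t is true, t reduces to true regardless of the other variables. If t is false, the antecedent cannot hold. Either way t holds.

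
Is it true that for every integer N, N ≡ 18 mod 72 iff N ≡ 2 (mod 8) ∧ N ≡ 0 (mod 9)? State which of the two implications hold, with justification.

Both implications hold.

[⇐] If N ≡ 2 (mod 8) and N ≡ 0 (mod 9), then by the Chinese remainder theorem N ≡ 18 (mod 72). This is exactly N ≡ 18 (mod 72).

[⇒] Suppose N ≡ 18 (mod 72); write N = 72j + 18. Since 8 ∣ 72, reducing mod 8 gives N ≡ 18 ≡ 2 (mod 8); since 9 ∣ 72, reducing mod 9 gives N ≡ 18 ≡ 0 (mod 9).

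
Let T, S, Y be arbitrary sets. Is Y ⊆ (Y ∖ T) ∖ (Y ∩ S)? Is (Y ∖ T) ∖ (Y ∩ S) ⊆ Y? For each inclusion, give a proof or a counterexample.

(⟹) This inclusion fails. Take T = {1}, S = ∅, Y = {1}; then 1 ∈ Y but 1 ∉ (Y ∖ T) ∖ (Y ∩ S).

(⟸) Let x ∈ (Y ∖ T) ∖ (Y ∩ S). Then x ∈ Y and x ∉ T, S, from which x ∈ Y.

Only the reverse inclusion holds.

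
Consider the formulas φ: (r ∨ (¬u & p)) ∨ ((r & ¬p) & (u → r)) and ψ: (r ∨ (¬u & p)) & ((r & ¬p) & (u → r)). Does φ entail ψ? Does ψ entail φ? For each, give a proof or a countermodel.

[⇒] This fails. Under p = T, r = F, u = F, the left side is true but the right side is false.

[⇐] Assume the antecedent. If p is true, the antecedent cannot hold. If p is false, the antecedent forces (p = F, r = T, u = F) or (p = F, r = T, u = T), and the consequent holds there. Either way the consequent holds.

The forward direction fails; the converse holds.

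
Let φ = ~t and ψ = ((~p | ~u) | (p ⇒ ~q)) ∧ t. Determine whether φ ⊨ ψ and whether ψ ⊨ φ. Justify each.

Forward direction. This fails. Under q = F, p = F, u = F, t = F, the left side is true but the right side is false.

Converse. This fails. Under q = F, p = F, u = F, t = T, the left side is false but the right side is true.

Both directions fail.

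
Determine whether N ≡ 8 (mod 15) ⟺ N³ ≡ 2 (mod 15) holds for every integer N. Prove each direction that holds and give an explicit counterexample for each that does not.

(⇒) Suppose N ≡ 8 (mod 15). Write N = 15j + 8. Then (15j + 8)³ = 3375j³ + 5400j² + 2880j + 512 = 15(225j³ + 360j² + 192j + 34) + 2, so N³ ≡ 2 (mod 15).

(⇐) Conversely, suppose N³ ≡ 2 (mod 15). The only residue r in {0, …, 14} with r³ ≡ 2 (mod 15) is r = 8, so N ≡ 8 (mod 15).

Both directions hold.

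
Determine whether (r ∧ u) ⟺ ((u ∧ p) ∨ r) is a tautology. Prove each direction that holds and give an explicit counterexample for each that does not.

Forward direction. Assume the antecedent. If p is true, the antecedent forces (p = T, u = T, r = T), and (u ∧ p) ∨ r holds there. If p is false, the antecedent forces (p = F, u = T, r = T), and (u ∧ p) ∨ r holds there. Either way (u ∧ p) ∨ r holds.

Converse. This fails. Under p = T, u = T, r = F, the left side is false but the right side is true.

Only the forward direction holds.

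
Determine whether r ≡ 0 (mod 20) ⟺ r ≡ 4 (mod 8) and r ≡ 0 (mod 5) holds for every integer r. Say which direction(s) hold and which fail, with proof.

Forward direction. This fails: r = 0 gives 0 ≡ 0 (mod 20) but 0 ≡ 0 (mod 8), so the conjunction on the right does not hold.

Converse. If r ≡ 4 (mod 8) and r ≡ 0 (mod 5), then by the Chinese remainder theorem r ≡ 20 (mod 40). Since 20 ≡ 0 (mod 20) and 20 ∣ 40, we get r ≡ 0 (mod 20).

The forward direction fails; the converse holds.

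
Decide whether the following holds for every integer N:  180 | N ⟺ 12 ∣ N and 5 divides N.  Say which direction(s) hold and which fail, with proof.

(⇒) If 180 ∣ N, write N = 180q. Since 180 = 15·12, N = 12·(15q), so 12 ∣ N; and since 180 = 36·5, N = 5·(36q), so 5 ∣ N.

(⇐) This fails: take N = 60. Both 12 ∣ 60 and 5 ∣ 60, yet 60 is not a multiple of 180 (since 60 = 0·180 + 60), so 180 ∤ 60.

The forward direction holds; the converse fails.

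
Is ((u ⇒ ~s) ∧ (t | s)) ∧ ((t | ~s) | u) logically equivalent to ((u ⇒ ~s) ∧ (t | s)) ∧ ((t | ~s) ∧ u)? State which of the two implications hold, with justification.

(⟹) This fails. Under s = F, t = T, u = F, the left side is true but the right side is false.

(⟸) Assume the antecedent. If s is true, the antecedent cannot hold. If s is false, the antecedent forces (s = F, t = T, u = T), and the consequent holds there. Either way the consequent holds.

The forward direction fails; the converse holds.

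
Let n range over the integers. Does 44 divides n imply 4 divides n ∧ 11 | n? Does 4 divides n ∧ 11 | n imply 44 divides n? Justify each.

(⟹) If 44 ∣ n, write n = 44q. Since 44 = 11·4, n = 4·(11q), so 4 ∣ n; and since 44 = 4·11, n = 11·(4q), so 11 ∣ n.

(⟸) Suppose 4 ∣ n and 11 ∣ n. Any common multiple of 4 and 11 is a multiple of their lcm; here gcd(4, 11) = 1, so lcm(4, 11) = 4·11 = 44, so 44 ∣ n.

The biconditional holds.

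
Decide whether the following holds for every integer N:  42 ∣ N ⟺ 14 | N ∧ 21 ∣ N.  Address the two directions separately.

[⇒] If 42 ∣ N, write N = 42q. Since 42 = 3·14, N = 14·(3q), so 14 ∣ N; and since 42 = 2·21, N = 21·(2q), so 21 ∣ N.

[⇐] Suppose 14 ∣ N and 21 ∣ N. Any common multiple of 14 and 21 is a multiple of their lcm; here lcm(14, 21) = 14·21/gcd(14, 21) = 294/7 = 42, so 42 ∣ N.

The biconditional holds.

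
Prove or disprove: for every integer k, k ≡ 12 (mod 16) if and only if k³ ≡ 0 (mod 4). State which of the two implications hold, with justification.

(⟹) Suppose k ≡ 12 (mod 16). Then k³ ≡ 12³ = 1728 (mod 16), and since 4 ∣ 16, also k³ ≡ 0 (mod 4).

(⟸) This fails: take k = 0. Then 0³ = 0 ≡ 0 (mod 4), yet 0 ≡ 0 (mod 16), not 12.

Only the forward implication holds.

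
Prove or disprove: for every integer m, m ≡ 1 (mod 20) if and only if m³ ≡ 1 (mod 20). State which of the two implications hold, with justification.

Equivalent; both directions hold.

Forward direction. Suppose m ≡ 1 (mod 20). Write m = 20j + 1. Then (20j + 1)³ = 8000j³ + 1200j² + 60j + 1 = 20(400j³ + 60j² + 3j) + 1, so m³ ≡ 1 (mod 20).

Converse. Suppose m³ ≡ 1 (mod 20). The only residue r in {0, …, 19} with r³ ≡ 1 (mod 20) is r = 1, so m ≡ 1 (mod 20).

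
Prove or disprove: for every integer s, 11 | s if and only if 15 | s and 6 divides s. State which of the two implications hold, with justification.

Both directions fail.

(⇒) This fails: take s = 11. Certainly 11 ∣ 11, but 15 ∤ 11.

(⇐) This fails: take s = 30. Both 15 ∣ 30 and 6 ∣ 30, yet 30 is not a multiple of 11 (since 30 = 2·11 + 8), so 11 ∤ 30.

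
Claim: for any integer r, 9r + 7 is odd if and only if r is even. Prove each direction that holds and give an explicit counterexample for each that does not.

Converse. Suppose r is even; write r = 2j. Then 9r + 7 = 9·(2j) + 7 = 2·9j + 7, which is odd.

Forward direction. Suppose 9r + 7 is odd. Since 9 is odd, 9r and r have the same parity, so 9r + 7 ≡ r + 7 (mod 2). As 7 is odd, 9r + 7 is odd exactly when r is even. Thus r is even.

Both implications hold.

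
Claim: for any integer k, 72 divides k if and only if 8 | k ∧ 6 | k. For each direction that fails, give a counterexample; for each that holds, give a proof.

Not equivalent: only (⇒) holds.

(⟹) If 72 ∣ k, write k = 72q. Since 72 = 9·8, k = 8·(9q), so 8 ∣ k; and since 72 = 12·6, k = 6·(12q), so 6 ∣ k.

(⟸) This fails: take k = 24. Both 8 ∣ 24 and 6 ∣ 24, yet 24 is not a multiple of 72 (since 24 = 0·72 + 24), so 72 ∤ 24.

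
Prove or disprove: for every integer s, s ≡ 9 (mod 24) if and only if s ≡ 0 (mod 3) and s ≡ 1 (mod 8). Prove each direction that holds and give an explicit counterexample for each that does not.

[⇐] If s ≡ 0 (mod 3) and s ≡ 1 (mod 8), then by the Chinese remainder theorem s ≡ 9 (mod 24). This is exactly s ≡ 9 (mod 24).

[⇒] Suppose s ≡ 9 (mod 24); write s = 24j + 9. Since 3 ∣ 24, reducing mod 3 gives s ≡ 9 ≡ 0 (mod 3); since 8 ∣ 24, reducing mod 8 gives s ≡ 9 ≡ 1 (mod 8).

Both directions hold; the statement is true.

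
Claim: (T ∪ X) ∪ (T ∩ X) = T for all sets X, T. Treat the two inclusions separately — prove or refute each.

Forward inclusion. This inclusion fails. Take X = {1}, T = ∅; then 1 ∈ (T ∪ X) ∪ (T ∩ X) but 1 ∉ T.

Reverse inclusion. Let x ∈ T. Then either x ∈ T and x ∉ X; or x ∈ X ∩ T. In each case x ∈ (T ∪ X) ∪ (T ∩ X), so T ⊆ (T ∪ X) ∪ (T ∩ X).

Only the reverse inclusion holds.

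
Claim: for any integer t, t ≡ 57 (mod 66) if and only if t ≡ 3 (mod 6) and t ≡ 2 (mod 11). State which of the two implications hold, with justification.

(⇒) Suppose t ≡ 57 (mod 66); write t = 66j + 57. Since 6 ∣ 66, reducing mod 6 gives t ≡ 57 ≡ 3 (mod 6); since 11 ∣ 66, reducing mod 11 gives t ≡ 57 ≡ 2 (mod 11).

(⇐) Conversely, if t ≡ 3 (mod 6) and t ≡ 2 (mod 11), then by the Chinese remainder theorem t ≡ 57 (mod 66). This is exactly t ≡ 57 (mod 66).

The biconditional holds.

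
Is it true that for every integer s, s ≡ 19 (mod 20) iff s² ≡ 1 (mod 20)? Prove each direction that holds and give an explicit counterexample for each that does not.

(⇒) holds; (⇐) fails.

Converse. This fails: take s = 1. Then 1² = 1 ≡ 1 (mod 20), yet 1 ≡ 1 (mod 20), not 19.

Forward direction. Suppose s ≡ 19 (mod 20). Write s = 20j + 19. Then (20j + 19)² = 400j² + 760j + 361 = 20(20j² + 38j + 18) + 1, so s² ≡ 1 (mod 20).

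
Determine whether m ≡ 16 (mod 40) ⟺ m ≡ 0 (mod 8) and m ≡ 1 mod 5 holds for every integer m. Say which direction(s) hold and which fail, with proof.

Forward direction. Suppose m ≡ 16 (mod 40); write m = 40j + 16. Since 8 ∣ 40, reducing mod 8 gives m ≡ 16 ≡ 0 (mod 8); since 5 ∣ 40, reducing mod 5 gives m ≡ 16 ≡ 1 (mod 5).

Converse. If m ≡ 0 (mod 8) and m ≡ 1 (mod 5), then by the Chinese remainder theorem m ≡ 16 (mod 40). This is exactly m ≡ 16 (mod 40).

Both directions hold.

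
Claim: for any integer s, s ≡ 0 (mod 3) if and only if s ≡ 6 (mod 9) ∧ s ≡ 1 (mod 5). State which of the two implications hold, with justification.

Not equivalent: only (⇐) holds.

Forward direction. This fails: s = 0 gives 0 ≡ 0 (mod 3) but 0 ≡ 0 (mod 9), so the conjunction on the right does not hold.

Converse. If s ≡ 6 (mod 9) and s ≡ 1 (mod 5), then by the Chinese remainder theorem s ≡ 6 (mod 45). Since 6 ≡ 0 (mod 3) and 3 ∣ 45, we get s ≡ 0 (mod 3).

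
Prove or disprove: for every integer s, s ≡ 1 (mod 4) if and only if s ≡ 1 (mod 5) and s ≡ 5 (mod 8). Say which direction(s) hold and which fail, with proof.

(⇒) fails; (⇐) holds.

(⇒) This fails: s = 1 gives 1 ≡ 1 (mod 4) but 1 ≡ 1 (mod 8), so the conjunction on the right does not hold.

(⇐) Conversely, if s ≡ 1 (mod 5) and s ≡ 5 (mod 8), then by the Chinese remainder theorem s ≡ 21 (mod 40). Since 21 ≡ 1 (mod 4) and 4 ∣ 40, we get s ≡ 1 (mod 4).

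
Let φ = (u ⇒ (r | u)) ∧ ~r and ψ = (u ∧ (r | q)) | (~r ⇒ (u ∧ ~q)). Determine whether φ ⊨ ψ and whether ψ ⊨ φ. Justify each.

(⇒) This fails. Under r = F, u = F, q = F, the left side is true but the right side is false.

(⇐) This fails. Under r = T, u = F, q = F, the left side is false but the right side is true.

(⇒) fails and (⇐) fails.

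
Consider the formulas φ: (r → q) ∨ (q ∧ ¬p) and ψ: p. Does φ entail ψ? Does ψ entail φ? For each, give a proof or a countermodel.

Neither implication holds.

Forward direction. This fails. Under p = F, q = F, r = F, the left side is true but the right side is false.

Converse. This fails. Under p = T, q = F, r = T, the left side is false but the right side is true.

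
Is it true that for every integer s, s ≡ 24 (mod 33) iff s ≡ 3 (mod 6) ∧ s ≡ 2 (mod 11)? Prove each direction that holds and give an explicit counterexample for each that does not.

Not equivalent: only (⇐) holds.

[⇐] If s ≡ 3 (mod 6) and s ≡ 2 (mod 11), then by the Chinese remainder theorem s ≡ 57 (mod 66). Since 57 ≡ 24 (mod 33) and 33 ∣ 66, we get s ≡ 24 (mod 33).

[⇒] This fails: s = 24 gives 24 ≡ 24 (mod 33) but 24 ≡ 0 (mod 6), so the conjunction on the right does not hold.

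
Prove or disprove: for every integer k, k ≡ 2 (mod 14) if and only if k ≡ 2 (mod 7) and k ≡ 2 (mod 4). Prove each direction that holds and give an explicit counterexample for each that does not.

Not equivalent: only (⇐) holds.

(⟹) This fails: k = 16 gives 16 ≡ 2 (mod 14) but 16 ≡ 0 (mod 4), so the conjunction on the right does not hold.

(⟸) Conversely, if k ≡ 2 (mod 7) and k ≡ 2 (mod 4), then by the Chinese remainder theorem k ≡ 2 (mod 28). Since 2 ≡ 2 (mod 14) and 14 ∣ 28, we get k ≡ 2 (mod 14).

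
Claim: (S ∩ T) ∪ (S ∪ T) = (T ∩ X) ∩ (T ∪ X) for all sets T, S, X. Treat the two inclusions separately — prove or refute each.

The sets are not equal: only the reverse inclusion holds.

Forward inclusion. This inclusion fails. Take T = {1}, S = ∅, X = ∅; then 1 ∈ (S ∩ T) ∪ (S ∪ T) but 1 ∉ (T ∩ X) ∩ (T ∪ X).

Reverse inclusion. Let x ∈ (T ∩ X) ∩ (T ∪ X). Then either x ∈ T ∩ X and x ∉ S; or x ∈ T ∩ S ∩ X. In each case x ∈ (S ∩ T) ∪ (S ∪ T), so (T ∩ X) ∩ (T ∪ X) ⊆ (S ∩ T) ∪ (S ∪ T).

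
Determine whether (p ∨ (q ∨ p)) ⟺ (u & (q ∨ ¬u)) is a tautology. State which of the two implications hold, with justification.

(⟸) Assume the antecedent. If u is true, the antecedent forces (u = T, q = T, p = F) or (u = T, q = T, p = T), and p ∨ (q ∨ p) holds there. If u is false, the antecedent cannot hold. Either way p ∨ (q ∨ p) holds.

(⟹) This fails. Under u = F, q = T, p = F, the left side is true but the right side is false.

Not equivalent: only (⇐) holds.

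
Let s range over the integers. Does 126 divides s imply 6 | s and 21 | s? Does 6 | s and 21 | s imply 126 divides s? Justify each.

(⇐) This fails: take s = 42. Both 6 ∣ 42 and 21 ∣ 42, yet 42 is not a multiple of 126 (since 42 = 0·126 + 42), so 126 ∤ 42.

(⇒) If 126 ∣ s, write s = 126q. Since 126 = 21·6, s = 6·(21q), so 6 ∣ s; and since 126 = 6·21, s = 21·(6q), so 21 ∣ s.

Not equivalent: only (⇒) holds.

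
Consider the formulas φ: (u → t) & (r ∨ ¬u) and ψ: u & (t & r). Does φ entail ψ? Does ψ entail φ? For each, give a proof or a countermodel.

The forward direction fails; the converse holds.

[⇒] This fails. Under u = F, r = F, t = F, the left side is true but the right side is false.

[⇐] Assume the antecedent. If u is true, the antecedent forces (u = T, r = T, t = T), and (u → t) & (r ∨ ¬u) holds there. If u is false, the antecedent cannot hold. Either way (u → t) & (r ∨ ¬u) holds.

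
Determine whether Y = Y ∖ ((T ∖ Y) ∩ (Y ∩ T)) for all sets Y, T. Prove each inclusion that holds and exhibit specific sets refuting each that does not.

(⟸) Let x ∈ Y ∖ ((T ∖ Y) ∩ (Y ∩ T)). Then either x ∈ Y and x ∉ T; or x ∈ Y ∩ T. In each case x ∈ Y, so Y ∖ ((T ∖ Y) ∩ (Y ∩ T)) ⊆ Y.

(⟹) Let x ∈ Y. Then either x ∈ Y and x ∉ T; or x ∈ Y ∩ T. In each case x ∈ Y ∖ ((T ∖ Y) ∩ (Y ∩ T)), so Y ⊆ Y ∖ ((T ∖ Y) ∩ (Y ∩ T)).

Both inclusions hold.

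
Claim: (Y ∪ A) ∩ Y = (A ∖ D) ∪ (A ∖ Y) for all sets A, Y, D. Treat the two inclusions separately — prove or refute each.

(⊆) This inclusion fails. Take A = ∅, Y = {1}, D = ∅; then 1 ∈ (Y ∪ A) ∩ Y but 1 ∉ (A ∖ D) ∪ (A ∖ Y).

(⊇) This inclusion fails. Take A = {1}, Y = ∅, D = ∅; then 1 ∈ (A ∖ D) ∪ (A ∖ Y) but 1 ∉ (Y ∪ A) ∩ Y.

Neither inclusion holds.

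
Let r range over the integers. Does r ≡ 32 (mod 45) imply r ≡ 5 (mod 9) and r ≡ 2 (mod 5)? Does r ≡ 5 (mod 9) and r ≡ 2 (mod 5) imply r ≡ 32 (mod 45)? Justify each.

(⟹) Suppose r ≡ 32 (mod 45); write r = 45j + 32. Since 9 ∣ 45, reducing mod 9 gives r ≡ 32 ≡ 5 (mod 9); since 5 ∣ 45, reducing mod 5 gives r ≡ 32 ≡ 2 (mod 5).

(⟸) Conversely, if r ≡ 5 (mod 9) and r ≡ 2 (mod 5), then by the Chinese remainder theorem r ≡ 32 (mod 45). This is exactly r ≡ 32 (mod 45).

Equivalent; both directions hold.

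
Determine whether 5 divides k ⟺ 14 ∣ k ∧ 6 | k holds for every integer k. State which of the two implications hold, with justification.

(⇒) fails and (⇐) fails.

Forward direction. This fails: take k = 5. Certainly 5 ∣ 5, but 14 ∤ 5.

Converse. This fails: take k = 42. Both 14 ∣ 42 and 6 ∣ 42, yet 42 is not a multiple of 5 (since 42 = 8·5 + 2), so 5 ∤ 42.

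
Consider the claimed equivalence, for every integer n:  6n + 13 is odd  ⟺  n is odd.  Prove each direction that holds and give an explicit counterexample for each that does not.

The forward direction fails; the converse holds.

Forward direction. This fails: take n = 4. Then 6n + 13 = 37, which is odd, yet n = 4 is even, not odd.

Converse. Suppose n is odd. Since 6 is even, 6n is even for every n, so 6n + 13 has the same parity as 13, which is odd. Hence 6n + 13 is odd.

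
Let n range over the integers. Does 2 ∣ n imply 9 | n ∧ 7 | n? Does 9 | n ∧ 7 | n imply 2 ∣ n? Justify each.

[⇒] This fails: take n = 2. Certainly 2 ∣ 2, but 9 ∤ 2.

[⇐] This fails: take n = 63. Both 9 ∣ 63 and 7 ∣ 63, yet 63 is not a multiple of 2 (since 63 = 31·2 + 1), so 2 ∤ 63.

Neither direction holds.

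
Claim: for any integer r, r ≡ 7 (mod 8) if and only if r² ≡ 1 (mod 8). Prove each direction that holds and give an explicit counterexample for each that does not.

(⇒) Suppose r ≡ 7 (mod 8). Write r = 8j + 7. Then (8j + 7)² = 64j² + 112j + 49 = 8(8j² + 14j + 6) + 1, so r² ≡ 1 (mod 8).

(⇐) This fails: take r = 1. Then 1² = 1 ≡ 1 (mod 8), yet 1 ≡ 1 (mod 8), not 7.

Not equivalent: only (⇒) holds.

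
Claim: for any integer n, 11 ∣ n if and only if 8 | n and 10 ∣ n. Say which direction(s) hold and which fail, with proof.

(→) This fails: take n = 11. Certainly 11 ∣ 11, but 8 ∤ 11.

(←) This fails: take n = 40. Both 8 ∣ 40 and 10 ∣ 40, yet 40 is not a multiple of 11 (since 40 = 3·11 + 7), so 11 ∤ 40.

Neither implication holds.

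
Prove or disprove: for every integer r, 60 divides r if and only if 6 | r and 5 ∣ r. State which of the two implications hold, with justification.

Not equivalent: only (⇒) holds.

[⇐] This fails: take r = 30. Both 6 ∣ 30 and 5 ∣ 30, yet 30 is not a multiple of 60 (since 30 = 0·60 + 30), so 60 ∤ 30.

[⇒] If 60 ∣ r, write r = 60q. Since 60 = 10·6, r = 6·(10q), so 6 ∣ r; and since 60 = 12·5, r = 5·(12q), so 5 ∣ r.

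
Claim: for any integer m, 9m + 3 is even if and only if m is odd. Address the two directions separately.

Both implications hold.

[⇒] Suppose 9m + 3 is even. Since 9 is odd, 9m and m have the same parity, so 9m + 3 ≡ m + 3 (mod 2). As 3 is odd, 9m + 3 is even exactly when m is odd. Thus m is odd.

[⇐] Conversely, suppose m is odd; write m = 2j + 1. Then 9m + 3 = 9·(2j + 1) + 3 = 2·9j + 12, which is even.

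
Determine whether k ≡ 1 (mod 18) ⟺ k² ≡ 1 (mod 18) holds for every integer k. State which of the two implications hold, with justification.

Only the forward direction holds.

(←) This fails: take k = 17. Then 17² = 289 ≡ 1 (mod 18), yet 17 ≡ 17 (mod 18), not 1.

(→) Suppose k ≡ 1 (mod 18). Write k = 18j + 1. Then (18j + 1)² = 324j² + 36j + 1 = 18(18j² + 2j) + 1, so k² ≡ 1 (mod 18).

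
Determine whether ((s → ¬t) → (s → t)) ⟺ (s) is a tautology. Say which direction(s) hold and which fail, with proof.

Neither direction holds.

(⟹) This fails. Under t = F, s = F, the left side is true but the right side is false.

(⟸) This fails. Under t = F, s = T, the left side is false but the right side is true.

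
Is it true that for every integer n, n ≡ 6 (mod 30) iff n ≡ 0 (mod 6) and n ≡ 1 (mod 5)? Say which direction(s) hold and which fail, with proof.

The biconditional holds.

(⟹) Suppose n ≡ 6 (mod 30); write n = 30j + 6. Since 6 ∣ 30, reducing mod 6 gives n ≡ 6 ≡ 0 (mod 6); since 5 ∣ 30, reducing mod 5 gives n ≡ 6 ≡ 1 (mod 5).

(⟸) Conversely, if n ≡ 0 (mod 6) and n ≡ 1 (mod 5), then by the Chinese remainder theorem n ≡ 6 (mod 30). This is exactly n ≡ 6 (mod 30).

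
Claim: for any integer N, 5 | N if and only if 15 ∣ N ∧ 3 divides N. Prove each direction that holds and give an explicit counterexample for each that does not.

(⟹) This fails: take N = 5. Certainly 5 ∣ 5, but 15 ∤ 5.

(⟸) Suppose 15 ∣ N and 3 ∣ N. Any common multiple of 15 and 3 is a multiple of their lcm; here lcm(15, 3) = 15·3/gcd(15, 3) = 45/3 = 15, so 15 ∣ N. Since 5 ∣ 15, it follows that 5 ∣ N.

Only the reverse direction holds.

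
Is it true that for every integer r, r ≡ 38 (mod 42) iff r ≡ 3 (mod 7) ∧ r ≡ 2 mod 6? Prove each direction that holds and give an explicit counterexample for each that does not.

(⇒) Suppose r ≡ 38 (mod 42); write r = 42j + 38. Since 7 ∣ 42, reducing mod 7 gives r ≡ 38 ≡ 3 (mod 7); since 6 ∣ 42, reducing mod 6 gives r ≡ 38 ≡ 2 (mod 6).

(⇐) Conversely, if r ≡ 3 (mod 7) and r ≡ 2 (mod 6), then by the Chinese remainder theorem r ≡ 38 (mod 42). This is exactly r ≡ 38 (mod 42).

The biconditional holds.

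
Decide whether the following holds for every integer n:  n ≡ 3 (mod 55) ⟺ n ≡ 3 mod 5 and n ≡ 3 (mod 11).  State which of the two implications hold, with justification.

(⇒) Suppose n ≡ 3 (mod 55); write n = 55j + 3. Since 5 ∣ 55, reducing mod 5 gives n ≡ 3 (mod 5); since 11 ∣ 55, reducing mod 11 gives n ≡ 3 (mod 11).

(⇐) Conversely, if n ≡ 3 (mod 5) and n ≡ 3 (mod 11), then by the Chinese remainder theorem n ≡ 3 (mod 55). This is exactly n ≡ 3 (mod 55).

The biconditional holds.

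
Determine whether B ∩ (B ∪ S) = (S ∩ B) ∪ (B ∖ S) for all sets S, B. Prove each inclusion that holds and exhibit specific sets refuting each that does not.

(⊆) Let x ∈ B ∩ (B ∪ S). Then either x ∈ B and x ∉ S; or x ∈ S ∩ B. In each case x ∈ (S ∩ B) ∪ (B ∖ S), so B ∩ (B ∪ S) ⊆ (S ∩ B) ∪ (B ∖ S).

(⊇) Let x ∈ (S ∩ B) ∪ (B ∖ S). Then either x ∈ B and x ∉ S; or x ∈ S ∩ B. In each case x ∈ B ∩ (B ∪ S), so (S ∩ B) ∪ (B ∖ S) ⊆ B ∩ (B ∪ S).

Both inclusions hold.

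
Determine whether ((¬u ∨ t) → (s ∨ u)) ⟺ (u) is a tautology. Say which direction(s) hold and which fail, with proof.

The forward direction fails; the converse holds.

(⟹) This fails. Under t = F, s = T, u = F, the left side is true but the right side is false.

(⟸) Assume the antecedent. If t is true, the antecedent forces (t = T, s = F, u = T) or (t = T, s = T, u = T), and (¬u ∨ t) → (s ∨ u) holds there. If t is false, the antecedent forces (t = F, s = F, u = T) or (t = F, s = T, u = T), and (¬u ∨ t) → (s ∨ u) holds there. Either way (¬u ∨ t) → (s ∨ u) holds.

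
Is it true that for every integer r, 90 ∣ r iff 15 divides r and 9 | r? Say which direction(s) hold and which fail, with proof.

Forward direction. If 90 ∣ r, write r = 90q. Since 90 = 6·15, r = 15·(6q), so 15 ∣ r; and since 90 = 10·9, r = 9·(10q), so 9 ∣ r.

Converse. This fails: take r = 45. Both 15 ∣ 45 and 9 ∣ 45, yet 45 is not a multiple of 90 (since 45 = 0·90 + 45), so 90 ∤ 45.

The forward direction holds; the converse fails.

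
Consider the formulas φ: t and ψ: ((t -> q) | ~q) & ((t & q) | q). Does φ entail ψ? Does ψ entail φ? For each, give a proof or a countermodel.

Neither implication holds.

(→) This fails. Under t = T, q = F, the left side is true but the right side is false.

(←) This fails. Under t = F, q = T, the left side is false but the right side is true.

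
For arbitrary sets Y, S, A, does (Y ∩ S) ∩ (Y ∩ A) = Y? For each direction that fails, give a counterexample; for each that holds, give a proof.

(⊇) This inclusion fails. Take Y = {1}, S = ∅, A = ∅; then 1 ∈ Y but 1 ∉ (Y ∩ S) ∩ (Y ∩ A).

(⊆) Let x ∈ (Y ∩ S) ∩ (Y ∩ A). Then x ∈ Y ∩ S ∩ A, from which x ∈ Y.

The sets are not equal: only the forward inclusion holds.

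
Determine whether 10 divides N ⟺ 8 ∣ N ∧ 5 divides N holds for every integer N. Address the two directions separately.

(→) This fails: take N = 10. Certainly 10 ∣ 10, but 8 ∤ 10.

(←) Suppose 8 ∣ N and 5 ∣ N. Any common multiple of 8 and 5 is a multiple of their lcm; here gcd(8, 5) = 1, so lcm(8, 5) = 8·5 = 40, so 40 ∣ N. Since 10 ∣ 40, it follows that 10 ∣ N.

Only the reverse direction holds.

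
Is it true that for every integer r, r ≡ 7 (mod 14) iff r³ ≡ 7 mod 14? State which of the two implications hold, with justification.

(⟸) Suppose r³ ≡ 7 (mod 14). The only residue r in {0, …, 13} with r³ ≡ 7 (mod 14) is r = 7, so r ≡ 7 (mod 14).

(⟹) Suppose r ≡ 7 (mod 14). Write r = 14j + 7. Then (14j + 7)³ = 2744j³ + 4116j² + 2058j + 343 = 14(196j³ + 294j² + 147j + 24) + 7, so r³ ≡ 7 (mod 14).

Both implications hold.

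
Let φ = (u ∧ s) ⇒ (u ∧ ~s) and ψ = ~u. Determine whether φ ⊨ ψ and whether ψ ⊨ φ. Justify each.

Forward direction. This fails. Under u = T, s = F, the left side is true but the right side is false.

Converse. Assume the antecedent. If u is true, the antecedent cannot hold. If u is false, (u ∧ s) ⇒ (u ∧ ~s) reduces to true regardless of the other variables. Either way (u ∧ s) ⇒ (u ∧ ~s) holds.

(⇒) fails; (⇐) holds.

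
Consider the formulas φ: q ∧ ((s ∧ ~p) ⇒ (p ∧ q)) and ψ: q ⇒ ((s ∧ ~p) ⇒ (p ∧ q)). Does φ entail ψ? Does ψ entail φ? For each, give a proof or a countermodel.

(→) Assume the antecedent. If s is true, the antecedent forces (s = T, p = T, q = T), and q ⇒ ((s ∧ ~p) ⇒ (p ∧ q)) holds there. If s is false, q ⇒ ((s ∧ ~p) ⇒ (p ∧ q)) reduces to true regardless of the other variables. Either way q ⇒ ((s ∧ ~p) ⇒ (p ∧ q)) holds.

(←) This fails. Under s = F, p = F, q = F, the left side is false but the right side is true.

Only the forward implication holds.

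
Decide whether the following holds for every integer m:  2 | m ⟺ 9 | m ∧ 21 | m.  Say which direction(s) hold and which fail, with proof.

Neither direction holds.

(⟹) This fails: take m = 2. Certainly 2 ∣ 2, but 9 ∤ 2.

(⟸) This fails: take m = 63. Both 9 ∣ 63 and 21 ∣ 63, yet 63 is not a multiple of 2 (since 63 = 31·2 + 1), so 2 ∤ 63.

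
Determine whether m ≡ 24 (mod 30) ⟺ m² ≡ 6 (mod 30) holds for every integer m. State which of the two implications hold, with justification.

(⇒) holds; (⇐) fails.

[⇒] Suppose m ≡ 24 (mod 30). Write m = 30j + 24. Then (30j + 24)² = 900j² + 1440j + 576 = 30(30j² + 48j + 19) + 6, so m² ≡ 6 (mod 30).

[⇐] This fails: take m = 6. Then 6² = 36 ≡ 6 (mod 30), yet 6 ≡ 6 (mod 30), not 24.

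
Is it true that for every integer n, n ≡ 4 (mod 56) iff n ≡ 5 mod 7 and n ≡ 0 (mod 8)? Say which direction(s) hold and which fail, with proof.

Both directions fail.

(→) This fails: n = 4 gives 4 ≡ 4 (mod 56) but 4 ≡ 4 (mod 7), so the conjunction on the right does not hold.

(←) This fails: n = 40 satisfies both congruences on the right (40 ≡ 5 mod 7 and 40 ≡ 0 mod 8) yet 40 ≡ 40 (mod 56), not 4.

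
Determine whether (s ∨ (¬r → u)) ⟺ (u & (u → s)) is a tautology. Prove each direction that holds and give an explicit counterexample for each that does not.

Not equivalent: only (⇐) holds.

(→) This fails. Under s = T, u = F, r = F, the left side is true but the right side is false.

(←) Assume the antecedent. If s is true, s ∨ (¬r → u) reduces to true regardless of the other variables. If s is false, the antecedent cannot hold. Either way s ∨ (¬r → u) holds.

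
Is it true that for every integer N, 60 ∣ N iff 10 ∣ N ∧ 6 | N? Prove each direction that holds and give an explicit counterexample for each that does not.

(⇒) holds; (⇐) fails.

(⇒) If 60 ∣ N, write N = 60q. Since 60 = 6·10, N = 10·(6q), so 10 ∣ N; and since 60 = 10·6, N = 6·(10q), so 6 ∣ N.

(⇐) This fails: take N = 30. Both 10 ∣ 30 and 6 ∣ 30, yet 30 is not a multiple of 60 (since 30 = 0·60 + 30), so 60 ∤ 30.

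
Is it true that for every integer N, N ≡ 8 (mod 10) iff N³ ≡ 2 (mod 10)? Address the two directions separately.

[⇒] Suppose N ≡ 8 (mod 10). Write N = 10j + 8. Then (10j + 8)³ = 1000j³ + 2400j² + 1920j + 512 = 10(100j³ + 240j² + 192j + 51) + 2, so N³ ≡ 2 (mod 10).

[⇐] For the converse, argue contrapositively. If N ≢ 8 (mod 10), then N is congruent to one of 0, 1, 2, 3, 4, 5, 6, 7, 9 modulo 10, and these give N³ ≡ 0, 1, 8, 7, 4, 5, 6, 3, 9 respectively — never 2.

Both directions hold.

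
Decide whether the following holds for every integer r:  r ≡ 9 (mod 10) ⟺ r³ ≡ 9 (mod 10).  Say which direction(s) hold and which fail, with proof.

[⇐] For the converse, argue contrapositively. If r ≢ 9 (mod 10), then r is congruent to one of 0, 1, 2, 3, 4, 5, 6, 7, 8 modulo 10, and these give r³ ≡ 0, 1, 8, 7, 4, 5, 6, 3, 2 respectively — never 9.

[⇒] Suppose r ≡ 9 (mod 10). Write r = 10j + 9. Then (10j + 9)³ = 1000j³ + 2700j² + 2430j + 729 = 10(100j³ + 270j² + 243j + 72) + 9, so r³ ≡ 9 (mod 10).

Equivalent; both directions hold.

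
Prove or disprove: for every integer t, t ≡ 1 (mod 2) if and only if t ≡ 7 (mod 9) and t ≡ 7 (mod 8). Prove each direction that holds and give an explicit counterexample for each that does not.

(⇒) fails; (⇐) holds.

(⇒) This fails: t = 1 gives 1 ≡ 1 (mod 2) but 1 ≡ 1 (mod 9), so the conjunction on the right does not hold.

(⇐) Conversely, if t ≡ 7 (mod 9) and t ≡ 7 (mod 8), then by the Chinese remainder theorem t ≡ 7 (mod 72). Since 7 ≡ 1 (mod 2) and 2 ∣ 72, we get t ≡ 1 (mod 2).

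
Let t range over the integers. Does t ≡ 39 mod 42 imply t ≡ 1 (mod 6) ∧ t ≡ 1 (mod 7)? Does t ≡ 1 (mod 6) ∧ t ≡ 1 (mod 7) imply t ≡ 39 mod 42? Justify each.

Neither direction holds.

(⇒) This fails: t = 39 gives 39 ≡ 39 (mod 42) but 39 ≡ 3 (mod 6), so the conjunction on the right does not hold.

(⇐) This fails: t = 1 satisfies both congruences on the right (1 ≡ 1 mod 6 and 1 ≡ 1 mod 7) yet 1 ≡ 1 (mod 42), not 39.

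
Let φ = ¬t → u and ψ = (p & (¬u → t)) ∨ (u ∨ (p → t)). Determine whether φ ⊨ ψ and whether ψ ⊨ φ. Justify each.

(⇐) This fails. Under t = F, u = F, p = F, the left side is false but the right side is true.

(⇒) Assume the antecedent. If t is true, (p & (¬u → t)) ∨ (u ∨ (p → t)) reduces to true regardless of the other variables. If t is false, the antecedent forces (t = F, u = T, p = F) or (t = F, u = T, p = T), and (p & (¬u → t)) ∨ (u ∨ (p → t)) holds there. Either way (p & (¬u → t)) ∨ (u ∨ (p → t)) holds.

(⇒) holds; (⇐) fails.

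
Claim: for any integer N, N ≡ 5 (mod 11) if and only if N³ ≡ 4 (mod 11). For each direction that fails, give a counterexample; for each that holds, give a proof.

(⇒) Suppose N ≡ 5 (mod 11). Write N = 11j + 5. Then (11j + 5)³ = 1331j³ + 1815j² + 825j + 125 = 11(121j³ + 165j² + 75j + 11) + 4, so N³ ≡ 4 (mod 11).

(⇐) Conversely, suppose N³ ≡ 4 (mod 11). The only residue r in {0, …, 10} with r³ ≡ 4 (mod 11) is r = 5, so N ≡ 5 (mod 11).

Equivalent; both directions hold.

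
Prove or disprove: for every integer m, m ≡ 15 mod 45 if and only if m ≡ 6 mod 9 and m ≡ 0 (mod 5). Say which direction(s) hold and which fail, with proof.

Both implications hold.

[⇒] Suppose m ≡ 15 (mod 45); write m = 45j + 15. Since 9 ∣ 45, reducing mod 9 gives m ≡ 15 ≡ 6 (mod 9); since 5 ∣ 45, reducing mod 5 gives m ≡ 15 ≡ 0 (mod 5).

[⇐] Conversely, if m ≡ 6 (mod 9) and m ≡ 0 (mod 5), then by the Chinese remainder theorem m ≡ 15 (mod 45). This is exactly m ≡ 15 (mod 45).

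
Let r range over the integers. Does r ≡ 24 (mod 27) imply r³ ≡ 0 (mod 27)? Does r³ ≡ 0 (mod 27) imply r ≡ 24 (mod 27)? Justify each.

Only the forward implication holds.

(→) Suppose r ≡ 24 (mod 27). Write r = 27j + 24. Then (27j + 24)³ = 19683j³ + 52488j² + 46656j + 13824 = 27(729j³ + 1944j² + 1728j + 512) + 0, so r³ ≡ 0 (mod 27).

(←) This fails: take r = 0. Then 0³ = 0 ≡ 0 (mod 27), yet 0 ≡ 0 (mod 27), not 24.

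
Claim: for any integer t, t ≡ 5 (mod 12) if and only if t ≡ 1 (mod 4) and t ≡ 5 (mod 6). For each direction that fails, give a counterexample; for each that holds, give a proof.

(→) Suppose t ≡ 5 (mod 12); write t = 12j + 5. Since 4 ∣ 12, reducing mod 4 gives t ≡ 5 ≡ 1 (mod 4); since 6 ∣ 12, reducing mod 6 gives t ≡ 5 (mod 6).

(←) Conversely, if t ≡ 1 (mod 4) and t ≡ 5 (mod 6), then by the Chinese remainder theorem t ≡ 5 (mod 12). This is exactly t ≡ 5 (mod 12).

The biconditional holds.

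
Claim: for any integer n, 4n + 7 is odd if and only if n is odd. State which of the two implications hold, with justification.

[⇐] Suppose n is odd. Since 4 is even, 4n is even for every n, so 4n + 7 has the same parity as 7, which is odd. Hence 4n + 7 is odd.

[⇒] This fails: take n = 0. Then 4n + 7 = 7, which is odd, yet n = 0 is even, not odd.

(⇒) fails; (⇐) holds.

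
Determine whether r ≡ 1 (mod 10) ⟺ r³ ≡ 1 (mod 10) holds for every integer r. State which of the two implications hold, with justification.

Equivalent; both directions hold.

(⟹) Suppose r ≡ 1 (mod 10). Write r = 10j + 1. Then (10j + 1)³ = 1000j³ + 300j² + 30j + 1 = 10(100j³ + 30j² + 3j) + 1, so r³ ≡ 1 (mod 10).

(⟸) Conversely, suppose r³ ≡ 1 (mod 10). The only residue r in {0, …, 9} with r³ ≡ 1 (mod 10) is r = 1, so r ≡ 1 (mod 10).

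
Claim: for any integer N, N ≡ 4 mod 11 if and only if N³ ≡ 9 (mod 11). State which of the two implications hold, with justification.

Converse. Suppose N³ ≡ 9 (mod 11). The only residue r in {0, …, 10} with r³ ≡ 9 (mod 11) is r = 4, so N ≡ 4 (mod 11).

Forward direction. Suppose N ≡ 4 mod 11. Write N = 11j + 4. Then (11j + 4)³ = 1331j³ + 1452j² + 528j + 64 = 11(121j³ + 132j² + 48j + 5) + 9, so N³ ≡ 9 (mod 11).

Both directions hold.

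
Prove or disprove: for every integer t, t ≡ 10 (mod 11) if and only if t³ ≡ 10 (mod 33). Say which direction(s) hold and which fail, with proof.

Converse. The residues r modulo 33 with r³ ≡ 10 (mod 33) are exactly {10}, and each is ≡ 10 (mod 11).

Forward direction. This fails: take t = 21. Then 21 ≡ 10 (mod 11), but 21³ = 9261 ≡ 21 (mod 33), not 10.

The forward direction fails; the converse holds.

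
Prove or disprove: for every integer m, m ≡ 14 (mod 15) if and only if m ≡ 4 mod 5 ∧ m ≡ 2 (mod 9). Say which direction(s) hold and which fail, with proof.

Not equivalent: only (⇐) holds.

Converse. If m ≡ 4 (mod 5) and m ≡ 2 (mod 9), then by the Chinese remainder theorem m ≡ 29 (mod 45). Since 29 ≡ 14 (mod 15) and 15 ∣ 45, we get m ≡ 14 (mod 15).

Forward direction. This fails: m = 44 gives 44 ≡ 14 (mod 15) but 44 ≡ 8 (mod 9), so the conjunction on the right does not hold.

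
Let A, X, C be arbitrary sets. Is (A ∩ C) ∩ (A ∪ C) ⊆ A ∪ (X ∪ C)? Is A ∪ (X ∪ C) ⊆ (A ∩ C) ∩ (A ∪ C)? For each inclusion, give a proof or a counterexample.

Forward inclusion. Let x ∈ (A ∩ C) ∩ (A ∪ C). Then either x ∈ A ∩ C and x ∉ X; or x ∈ A ∩ X ∩ C. In each case x ∈ A ∪ (X ∪ C), so (A ∩ C) ∩ (A ∪ C) ⊆ A ∪ (X ∪ C).

Reverse inclusion. This inclusion fails. Take A = {1}, X = ∅, C = ∅; then 1 ∈ A ∪ (X ∪ C) but 1 ∉ (A ∩ C) ∩ (A ∪ C).

(⊆) holds; (⊇) fails.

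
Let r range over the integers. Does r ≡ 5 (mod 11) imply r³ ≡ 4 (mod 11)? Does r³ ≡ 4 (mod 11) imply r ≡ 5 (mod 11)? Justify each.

(⇒) Suppose r ≡ 5 (mod 11). Write r = 11j + 5. Then (11j + 5)³ = 1331j³ + 1815j² + 825j + 125 = 11(121j³ + 165j² + 75j + 11) + 4, so r³ ≡ 4 (mod 11).

(⇐) For the converse, argue contrapositively. If r ≢ 5 (mod 11), then r is congruent to one of 0, 1, 2, 3, 4, 6, 7, 8, 9, 10 modulo 11, and these give r³ ≡ 0, 1, 8, 5, 9, 7, 2, 6, 3, 10 respectively — never 4.

The biconditional holds.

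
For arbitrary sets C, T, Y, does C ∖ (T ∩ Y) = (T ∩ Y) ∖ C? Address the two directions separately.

Neither inclusion holds.

(⟹) This inclusion fails. Take C = {1}, T = ∅, Y = ∅; then 1 ∈ C ∖ (T ∩ Y) but 1 ∉ (T ∩ Y) ∖ C.

(⟸) This inclusion fails. Take C = ∅, T = {1}, Y = {1}; then 1 ∈ (T ∩ Y) ∖ C but 1 ∉ C ∖ (T ∩ Y).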